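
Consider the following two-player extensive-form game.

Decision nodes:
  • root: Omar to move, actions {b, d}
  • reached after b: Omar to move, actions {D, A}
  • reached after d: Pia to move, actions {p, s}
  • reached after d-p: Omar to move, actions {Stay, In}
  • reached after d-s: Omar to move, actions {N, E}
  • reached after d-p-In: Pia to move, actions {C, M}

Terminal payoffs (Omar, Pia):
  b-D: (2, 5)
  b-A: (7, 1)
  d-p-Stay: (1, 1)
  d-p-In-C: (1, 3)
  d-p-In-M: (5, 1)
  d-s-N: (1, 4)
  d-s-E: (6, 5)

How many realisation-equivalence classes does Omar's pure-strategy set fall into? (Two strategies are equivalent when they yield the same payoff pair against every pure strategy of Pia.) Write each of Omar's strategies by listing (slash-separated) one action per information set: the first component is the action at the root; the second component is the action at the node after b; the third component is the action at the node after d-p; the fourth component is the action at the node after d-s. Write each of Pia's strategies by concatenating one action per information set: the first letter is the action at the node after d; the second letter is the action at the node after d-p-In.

6

Omar has 16 pure strategies: b/D/Stay/N, b/D/Stay/E, b/D/In/N, b/D/In/E, b/A/Stay/N, b/A/Stay/E, b/A/In/N, b/A/In/E, d/D/Stay/N, d/D/Stay/E, d/D/In/N, d/D/In/E, d/A/Stay/N, d/A/Stay/E, d/A/In/N, d/A/In/E. Columns: pC, pM, sC, sM.
{b/D/Stay/N, b/D/Stay/E, b/D/In/N, b/D/In/E} → row (2,5) (2,5) (2,5) (2,5)
{b/A/Stay/N, b/A/Stay/E, b/A/In/N, b/A/In/E} → row (7,1) (7,1) (7,1) (7,1)
{d/D/Stay/N, d/A/Stay/N} → row (1,1) (1,1) (1,4) (1,4)
{d/D/Stay/E, d/A/Stay/E} → row (1,1) (1,1) (6,5) (6,5)
{d/D/In/N, d/A/In/N} → row (1,3) (5,1) (1,4) (1,4)
{d/D/In/E, d/A/In/E} → row (1,3) (5,1) (6,5) (6,5)
That's 6 distinct rows out of 16 strategies.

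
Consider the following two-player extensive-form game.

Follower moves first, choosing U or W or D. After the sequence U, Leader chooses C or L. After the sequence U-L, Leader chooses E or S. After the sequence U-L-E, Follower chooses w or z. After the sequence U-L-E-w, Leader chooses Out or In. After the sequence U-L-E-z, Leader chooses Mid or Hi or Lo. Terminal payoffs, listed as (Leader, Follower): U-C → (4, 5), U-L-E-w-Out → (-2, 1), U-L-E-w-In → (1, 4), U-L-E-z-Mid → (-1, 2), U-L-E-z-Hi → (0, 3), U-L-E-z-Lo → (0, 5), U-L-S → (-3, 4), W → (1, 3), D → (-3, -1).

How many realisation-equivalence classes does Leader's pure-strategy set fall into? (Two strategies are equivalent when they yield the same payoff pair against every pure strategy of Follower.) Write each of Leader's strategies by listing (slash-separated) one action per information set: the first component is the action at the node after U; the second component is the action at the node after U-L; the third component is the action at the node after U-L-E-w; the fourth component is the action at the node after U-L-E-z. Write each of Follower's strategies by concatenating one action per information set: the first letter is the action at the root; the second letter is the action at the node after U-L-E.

Leader has 24 pure strategies: C/E/Out/Mid, C/E/Out/Hi, C/E/Out/Lo, C/E/In/Mid, C/E/In/Hi, C/E/In/Lo, C/S/Out/Mid, C/S/Out/Hi, C/S/Out/Lo, C/S/In/Mid, C/S/In/Hi, C/S/In/Lo, L/E/Out/Mid, L/E/Out/Hi, L/E/Out/Lo, L/E/In/Mid, L/E/In/Hi, L/E/In/Lo, L/S/Out/Mid, L/S/Out/Hi, L/S/Out/Lo, L/S/In/Mid, L/S/In/Hi, L/S/In/Lo. Columns: Uw, Uz, Ww, Wz, Dw, Dz.
{C/E/Out/Mid, C/E/Out/Hi, C/E/Out/Lo, C/E/In/Mid, C/E/In/Hi, C/E/In/Lo, C/S/Out/Mid, C/S/Out/Hi, C/S/Out/Lo, C/S/In/Mid, C/S/In/Hi, C/S/In/Lo} → row (4,5) (4,5) (1,3) (1,3) (-3,-1) (-3,-1)
{L/E/Out/Mid} → row (-2,1) (-1,2) (1,3) (1,3) (-3,-1) (-3,-1)
{L/E/Out/Hi} → row (-2,1) (0,3) (1,3) (1,3) (-3,-1) (-3,-1)
{L/E/Out/Lo} → row (-2,1) (0,5) (1,3) (1,3) (-3,-1) (-3,-1)
{L/E/In/Mid} → row (1,4) (-1,2) (1,3) (1,3) (-3,-1) (-3,-1)
{L/E/In/Hi} → row (1,4) (0,3) (1,3) (1,3) (-3,-1) (-3,-1)
{L/E/In/Lo} → row (1,4) (0,5) (1,3) (1,3) (-3,-1) (-3,-1)
{L/S/Out/Mid, L/S/Out/Hi, L/S/Out/Lo, L/S/In/Mid, L/S/In/Hi, L/S/In/Lo} → row (-3,4) (-3,4) (1,3) (1,3) (-3,-1) (-3,-1)
That's 8 distinct rows out of 24 strategies.

8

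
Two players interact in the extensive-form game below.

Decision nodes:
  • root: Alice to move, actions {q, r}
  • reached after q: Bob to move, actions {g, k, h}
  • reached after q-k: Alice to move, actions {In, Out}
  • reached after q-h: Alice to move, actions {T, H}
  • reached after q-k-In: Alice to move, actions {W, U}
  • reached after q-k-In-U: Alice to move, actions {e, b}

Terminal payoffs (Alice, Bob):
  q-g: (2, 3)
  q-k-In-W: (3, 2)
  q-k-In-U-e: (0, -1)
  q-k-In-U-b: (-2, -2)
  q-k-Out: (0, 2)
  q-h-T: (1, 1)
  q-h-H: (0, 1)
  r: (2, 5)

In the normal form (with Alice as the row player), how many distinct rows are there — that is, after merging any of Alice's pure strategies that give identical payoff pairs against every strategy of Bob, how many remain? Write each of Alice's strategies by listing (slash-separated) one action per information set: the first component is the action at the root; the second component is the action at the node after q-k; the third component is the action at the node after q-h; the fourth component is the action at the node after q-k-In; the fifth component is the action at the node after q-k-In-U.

9

Alice has 32 pure strategies: q/In/T/W/e, q/In/T/W/b, q/In/T/U/e, q/In/T/U/b, q/In/H/W/e, q/In/H/W/b, q/In/H/U/e, q/In/H/U/b, q/Out/T/W/e, q/Out/T/W/b, q/Out/T/U/e, q/Out/T/U/b, q/Out/H/W/e, q/Out/H/W/b, q/Out/H/U/e, q/Out/H/U/b, r/In/T/W/e, r/In/T/W/b, r/In/T/U/e, r/In/T/U/b, r/In/H/W/e, r/In/H/W/b, r/In/H/U/e, r/In/H/U/b, r/Out/T/W/e, r/Out/T/W/b, r/Out/T/U/e, r/Out/T/U/b, r/Out/H/W/e, r/Out/H/W/b, r/Out/H/U/e, r/Out/H/U/b. Columns: g, k, h.
{q/In/T/W/e, q/In/T/W/b} → row (2,3) (3,2) (1,1)
{q/In/T/U/e} → row (2,3) (0,-1) (1,1)
{q/In/T/U/b} → row (2,3) (-2,-2) (1,1)
{q/In/H/W/e, q/In/H/W/b} → row (2,3) (3,2) (0,1)
{q/In/H/U/e} → row (2,3) (0,-1) (0,1)
{q/In/H/U/b} → row (2,3) (-2,-2) (0,1)
{q/Out/T/W/e, q/Out/T/W/b, q/Out/T/U/e, q/Out/T/U/b} → row (2,3) (0,2) (1,1)
{q/Out/H/W/e, q/Out/H/W/b, q/Out/H/U/e, q/Out/H/U/b} → row (2,3) (0,2) (0,1)
{r/In/T/W/e, r/In/T/W/b, r/In/T/U/e, r/In/T/U/b, r/In/H/W/e, r/In/H/W/b, r/In/H/U/e, r/In/H/U/b, r/Out/T/W/e, r/Out/T/W/b, r/Out/T/U/e, r/Out/T/U/b, r/Out/H/W/e, r/Out/H/W/b, r/Out/H/U/e, r/Out/H/U/b} → row (2,5) (2,5) (2,5)
That's 9 distinct rows out of 32 strategies.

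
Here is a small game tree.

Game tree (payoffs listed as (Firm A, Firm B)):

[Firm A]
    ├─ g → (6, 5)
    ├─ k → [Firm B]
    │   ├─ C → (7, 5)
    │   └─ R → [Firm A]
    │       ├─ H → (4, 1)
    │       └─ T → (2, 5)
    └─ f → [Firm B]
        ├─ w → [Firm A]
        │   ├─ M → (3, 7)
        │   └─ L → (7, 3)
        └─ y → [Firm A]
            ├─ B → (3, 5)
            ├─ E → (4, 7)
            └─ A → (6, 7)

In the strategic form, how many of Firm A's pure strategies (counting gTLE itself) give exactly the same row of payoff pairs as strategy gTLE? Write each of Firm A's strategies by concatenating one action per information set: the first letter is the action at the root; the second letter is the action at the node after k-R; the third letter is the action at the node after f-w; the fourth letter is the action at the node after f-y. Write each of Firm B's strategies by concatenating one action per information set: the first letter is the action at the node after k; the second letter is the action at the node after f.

Row for gTLE (columns Cw, Cy, Rw, Ry): (6,5) (6,5) (6,5) (6,5).
Under gTLE, Firm A's choice at the node after k-R and at the node after f-w and at the node after f-y can never be reached regardless of what Firm B does, so varying those choices leaves every outcome unchanged.
Holding the reachable choices fixed and varying the unreachable ones freely already gives 2 × 2 × 3 = 12 equivalent strategies.
No other strategy reproduces this row, so those 12 are the full class: gHMB, gHME, gHMA, gHLB, gHLE, gHLA, gTMB, gTME, gTMA, gTLB, gTLE, gTLA.

12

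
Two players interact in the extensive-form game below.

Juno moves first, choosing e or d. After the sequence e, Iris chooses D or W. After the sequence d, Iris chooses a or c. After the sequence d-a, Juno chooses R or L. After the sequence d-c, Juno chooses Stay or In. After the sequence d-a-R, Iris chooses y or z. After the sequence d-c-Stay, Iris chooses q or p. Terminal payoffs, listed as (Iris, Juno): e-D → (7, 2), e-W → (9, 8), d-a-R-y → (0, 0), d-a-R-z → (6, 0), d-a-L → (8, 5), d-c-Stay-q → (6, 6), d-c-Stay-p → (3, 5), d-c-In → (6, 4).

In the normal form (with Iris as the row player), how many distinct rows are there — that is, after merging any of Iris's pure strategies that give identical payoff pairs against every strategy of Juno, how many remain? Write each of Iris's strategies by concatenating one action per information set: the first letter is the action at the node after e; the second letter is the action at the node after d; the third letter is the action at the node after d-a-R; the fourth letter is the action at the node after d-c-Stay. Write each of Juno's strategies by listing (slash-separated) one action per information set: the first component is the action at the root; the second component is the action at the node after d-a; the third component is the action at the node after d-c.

Iris has 16 pure strategies: Dayq, Dayp, Dazq, Dazp, Dcyq, Dcyp, Dczq, Dczp, Wayq, Wayp, Wazq, Wazp, Wcyq, Wcyp, Wczq, Wczp. Columns: e/R/Stay, e/R/In, e/L/Stay, e/L/In, d/R/Stay, d/R/In, d/L/Stay, d/L/In.
{Dayq, Dayp} → row (7,2) (7,2) (7,2) (7,2) (0,0) (0,0) (8,5) (8,5)
{Dazq, Dazp} → row (7,2) (7,2) (7,2) (7,2) (6,0) (6,0) (8,5) (8,5)
{Dcyq, Dczq} → row (7,2) (7,2) (7,2) (7,2) (6,6) (6,4) (6,6) (6,4)
{Dcyp, Dczp} → row (7,2) (7,2) (7,2) (7,2) (3,5) (6,4) (3,5) (6,4)
{Wayq, Wayp} → row (9,8) (9,8) (9,8) (9,8) (0,0) (0,0) (8,5) (8,5)
{Wazq, Wazp} → row (9,8) (9,8) (9,8) (9,8) (6,0) (6,0) (8,5) (8,5)
{Wcyq, Wczq} → row (9,8) (9,8) (9,8) (9,8) (6,6) (6,4) (6,6) (6,4)
{Wcyp, Wczp} → row (9,8) (9,8) (9,8) (9,8) (3,5) (6,4) (3,5) (6,4)
That's 8 distinct rows out of 16 strategies.

8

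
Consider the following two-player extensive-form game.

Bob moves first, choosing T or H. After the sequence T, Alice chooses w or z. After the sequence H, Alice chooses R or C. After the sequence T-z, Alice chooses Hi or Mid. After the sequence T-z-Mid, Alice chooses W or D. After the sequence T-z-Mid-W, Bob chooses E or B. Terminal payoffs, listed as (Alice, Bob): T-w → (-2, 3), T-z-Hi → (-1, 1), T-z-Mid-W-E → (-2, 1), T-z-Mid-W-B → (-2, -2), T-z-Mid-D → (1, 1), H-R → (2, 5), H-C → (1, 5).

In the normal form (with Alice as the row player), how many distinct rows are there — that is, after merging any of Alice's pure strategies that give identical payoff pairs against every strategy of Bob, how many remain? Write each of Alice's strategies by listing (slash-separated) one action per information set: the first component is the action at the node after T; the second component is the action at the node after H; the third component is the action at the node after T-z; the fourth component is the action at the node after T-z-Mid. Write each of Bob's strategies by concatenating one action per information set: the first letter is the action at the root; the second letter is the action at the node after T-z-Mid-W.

Alice has 16 pure strategies: w/R/Hi/W, w/R/Hi/D, w/R/Mid/W, w/R/Mid/D, w/C/Hi/W, w/C/Hi/D, w/C/Mid/W, w/C/Mid/D, z/R/Hi/W, z/R/Hi/D, z/R/Mid/W, z/R/Mid/D, z/C/Hi/W, z/C/Hi/D, z/C/Mid/W, z/C/Mid/D. Columns: TE, TB, HE, HB.
{w/R/Hi/W, w/R/Hi/D, w/R/Mid/W, w/R/Mid/D} → row (-2,3) (-2,3) (2,5) (2,5)
{w/C/Hi/W, w/C/Hi/D, w/C/Mid/W, w/C/Mid/D} → row (-2,3) (-2,3) (1,5) (1,5)
{z/R/Hi/W, z/R/Hi/D} → row (-1,1) (-1,1) (2,5) (2,5)
{z/R/Mid/W} → row (-2,1) (-2,-2) (2,5) (2,5)
{z/R/Mid/D} → row (1,1) (1,1) (2,5) (2,5)
{z/C/Hi/W, z/C/Hi/D} → row (-1,1) (-1,1) (1,5) (1,5)
{z/C/Mid/W} → row (-2,1) (-2,-2) (1,5) (1,5)
{z/C/Mid/D} → row (1,1) (1,1) (1,5) (1,5)
That's 8 distinct rows out of 16 strategies.

8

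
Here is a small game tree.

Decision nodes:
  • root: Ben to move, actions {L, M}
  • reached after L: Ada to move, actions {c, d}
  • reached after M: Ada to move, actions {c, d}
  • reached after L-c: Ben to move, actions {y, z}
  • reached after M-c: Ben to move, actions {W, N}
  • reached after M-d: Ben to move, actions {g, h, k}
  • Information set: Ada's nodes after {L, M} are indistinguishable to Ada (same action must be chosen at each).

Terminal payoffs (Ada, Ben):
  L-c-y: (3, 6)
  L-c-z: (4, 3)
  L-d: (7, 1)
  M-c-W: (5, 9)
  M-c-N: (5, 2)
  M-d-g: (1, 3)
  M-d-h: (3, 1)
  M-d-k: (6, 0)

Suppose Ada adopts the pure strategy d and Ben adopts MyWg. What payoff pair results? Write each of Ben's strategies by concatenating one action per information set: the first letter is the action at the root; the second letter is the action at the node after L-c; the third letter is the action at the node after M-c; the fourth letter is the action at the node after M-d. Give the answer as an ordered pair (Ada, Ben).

(1, 3)

Trace the play path from the root:
  Ben plays M
  Ada plays d at [M]
  Ben plays g at [M-d]
→ terminal payoff (1, 3).
(Ben's choice at the node after L-c is never reached on this path, so it doesn't affect the outcome.)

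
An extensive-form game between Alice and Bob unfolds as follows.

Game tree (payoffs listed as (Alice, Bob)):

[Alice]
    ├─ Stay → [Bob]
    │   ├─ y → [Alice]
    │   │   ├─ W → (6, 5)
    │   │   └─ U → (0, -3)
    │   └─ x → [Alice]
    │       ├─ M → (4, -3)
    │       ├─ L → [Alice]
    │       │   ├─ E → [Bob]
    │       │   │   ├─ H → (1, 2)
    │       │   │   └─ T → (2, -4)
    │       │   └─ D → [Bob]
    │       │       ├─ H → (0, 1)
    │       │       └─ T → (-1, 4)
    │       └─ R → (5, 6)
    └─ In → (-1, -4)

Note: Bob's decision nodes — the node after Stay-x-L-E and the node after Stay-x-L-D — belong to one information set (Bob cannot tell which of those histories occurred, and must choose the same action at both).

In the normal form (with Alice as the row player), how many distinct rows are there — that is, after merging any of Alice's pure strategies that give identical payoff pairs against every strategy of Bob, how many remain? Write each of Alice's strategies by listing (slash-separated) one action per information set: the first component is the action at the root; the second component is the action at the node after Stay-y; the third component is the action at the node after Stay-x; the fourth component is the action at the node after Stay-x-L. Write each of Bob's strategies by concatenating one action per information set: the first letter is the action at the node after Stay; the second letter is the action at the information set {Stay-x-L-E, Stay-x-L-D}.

9

Alice has 24 pure strategies: Stay/W/M/E, Stay/W/M/D, Stay/W/L/E, Stay/W/L/D, Stay/W/R/E, Stay/W/R/D, Stay/U/M/E, Stay/U/M/D, Stay/U/L/E, Stay/U/L/D, Stay/U/R/E, Stay/U/R/D, In/W/M/E, In/W/M/D, In/W/L/E, In/W/L/D, In/W/R/E, In/W/R/D, In/U/M/E, In/U/M/D, In/U/L/E, In/U/L/D, In/U/R/E, In/U/R/D. Columns: yH, yT, xH, xT.
{Stay/W/M/E, Stay/W/M/D} → row (6,5) (6,5) (4,-3) (4,-3)
{Stay/W/L/E} → row (6,5) (6,5) (1,2) (2,-4)
{Stay/W/L/D} → row (6,5) (6,5) (0,1) (-1,4)
{Stay/W/R/E, Stay/W/R/D} → row (6,5) (6,5) (5,6) (5,6)
{Stay/U/M/E, Stay/U/M/D} → row (0,-3) (0,-3) (4,-3) (4,-3)
{Stay/U/L/E} → row (0,-3) (0,-3) (1,2) (2,-4)
{Stay/U/L/D} → row (0,-3) (0,-3) (0,1) (-1,4)
{Stay/U/R/E, Stay/U/R/D} → row (0,-3) (0,-3) (5,6) (5,6)
{In/W/M/E, In/W/M/D, In/W/L/E, In/W/L/D, In/W/R/E, In/W/R/D, In/U/M/E, In/U/M/D, In/U/L/E, In/U/L/D, In/U/R/E, In/U/R/D} → row (-1,-4) (-1,-4) (-1,-4) (-1,-4)
That's 9 distinct rows out of 24 strategies.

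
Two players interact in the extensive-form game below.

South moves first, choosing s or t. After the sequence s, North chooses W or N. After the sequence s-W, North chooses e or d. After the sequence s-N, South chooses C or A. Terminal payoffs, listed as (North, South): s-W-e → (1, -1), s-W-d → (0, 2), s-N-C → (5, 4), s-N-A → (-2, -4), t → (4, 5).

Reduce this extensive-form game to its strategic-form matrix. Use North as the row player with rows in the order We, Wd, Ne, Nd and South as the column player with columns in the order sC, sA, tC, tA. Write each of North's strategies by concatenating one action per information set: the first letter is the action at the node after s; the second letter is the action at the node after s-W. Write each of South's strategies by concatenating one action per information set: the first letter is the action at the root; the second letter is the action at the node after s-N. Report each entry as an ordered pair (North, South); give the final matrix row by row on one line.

We: (1,-1) (1,-1) (4,5) (4,5) | Wd: (0,2) (0,2) (4,5) (4,5) | Ne: (5,4) (-2,-4) (4,5) (4,5) | Nd: (5,4) (-2,-4) (4,5) (4,5)

           sC       sA       tC       tA
  We   (1,-1)   (1,-1)    (4,5)    (4,5)
  Wd    (0,2)    (0,2)    (4,5)    (4,5)
  Ne    (5,4)  (-2,-4)    (4,5)    (4,5)
  Nd    (5,4)  (-2,-4)    (4,5)    (4,5)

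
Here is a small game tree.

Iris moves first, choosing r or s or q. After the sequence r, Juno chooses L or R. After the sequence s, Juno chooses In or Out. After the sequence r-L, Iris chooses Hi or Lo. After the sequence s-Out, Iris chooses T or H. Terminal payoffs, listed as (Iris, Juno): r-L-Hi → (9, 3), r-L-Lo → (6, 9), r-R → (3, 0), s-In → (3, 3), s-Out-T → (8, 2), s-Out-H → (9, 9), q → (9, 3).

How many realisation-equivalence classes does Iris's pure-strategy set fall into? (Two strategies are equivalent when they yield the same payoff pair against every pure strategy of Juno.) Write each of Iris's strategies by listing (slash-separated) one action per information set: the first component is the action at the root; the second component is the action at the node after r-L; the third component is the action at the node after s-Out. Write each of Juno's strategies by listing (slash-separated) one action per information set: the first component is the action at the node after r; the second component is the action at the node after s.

5

Iris has 12 pure strategies: r/Hi/T, r/Hi/H, r/Lo/T, r/Lo/H, s/Hi/T, s/Hi/H, s/Lo/T, s/Lo/H, q/Hi/T, q/Hi/H, q/Lo/T, q/Lo/H. Columns: L/In, L/Out, R/In, R/Out.
{r/Hi/T, r/Hi/H} → row (9,3) (9,3) (3,0) (3,0)
{r/Lo/T, r/Lo/H} → row (6,9) (6,9) (3,0) (3,0)
{s/Hi/T, s/Lo/T} → row (3,3) (8,2) (3,3) (8,2)
{s/Hi/H, s/Lo/H} → row (3,3) (9,9) (3,3) (9,9)
{q/Hi/T, q/Hi/H, q/Lo/T, q/Lo/H} → row (9,3) (9,3) (9,3) (9,3)
That's 5 distinct rows out of 12 strategies.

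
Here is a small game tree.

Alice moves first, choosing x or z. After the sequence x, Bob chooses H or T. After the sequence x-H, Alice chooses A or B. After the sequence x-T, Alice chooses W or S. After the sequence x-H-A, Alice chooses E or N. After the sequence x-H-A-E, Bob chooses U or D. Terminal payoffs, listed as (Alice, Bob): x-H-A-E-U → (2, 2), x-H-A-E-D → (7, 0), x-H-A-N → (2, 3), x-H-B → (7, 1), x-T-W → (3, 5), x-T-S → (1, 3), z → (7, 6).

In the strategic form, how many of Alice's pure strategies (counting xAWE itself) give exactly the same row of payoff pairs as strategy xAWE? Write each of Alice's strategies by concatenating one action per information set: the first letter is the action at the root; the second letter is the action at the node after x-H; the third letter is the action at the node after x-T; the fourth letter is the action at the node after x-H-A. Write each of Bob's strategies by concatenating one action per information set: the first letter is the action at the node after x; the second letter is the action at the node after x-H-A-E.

1

Row for xAWE (columns HU, HD, TU, TD): (2,2) (7,0) (3,5) (3,5).
Every one of Alice's information sets is on the play path for some reply by Bob when Alice follows xAWE.
Changing the action at any of them therefore changes at least one column, so only xAWE itself gives this row.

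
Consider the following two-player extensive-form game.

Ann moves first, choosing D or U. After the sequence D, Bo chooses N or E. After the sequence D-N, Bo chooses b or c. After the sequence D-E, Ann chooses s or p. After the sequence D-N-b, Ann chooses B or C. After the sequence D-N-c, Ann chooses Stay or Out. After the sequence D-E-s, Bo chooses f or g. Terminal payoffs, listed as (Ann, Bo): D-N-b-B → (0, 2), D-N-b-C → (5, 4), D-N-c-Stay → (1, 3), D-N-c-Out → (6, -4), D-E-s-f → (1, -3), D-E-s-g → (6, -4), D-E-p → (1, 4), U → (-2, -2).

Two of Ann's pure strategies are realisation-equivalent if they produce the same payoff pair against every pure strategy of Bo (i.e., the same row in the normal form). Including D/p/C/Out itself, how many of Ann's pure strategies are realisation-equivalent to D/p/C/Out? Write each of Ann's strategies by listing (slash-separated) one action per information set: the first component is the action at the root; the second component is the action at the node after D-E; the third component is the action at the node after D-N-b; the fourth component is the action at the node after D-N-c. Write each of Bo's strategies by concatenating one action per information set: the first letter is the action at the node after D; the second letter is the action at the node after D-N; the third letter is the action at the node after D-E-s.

Row for D/p/C/Out (columns Nbf, Nbg, Ncf, Ncg, Ebf, Ebg, Ecf, Ecg): (5,4) (5,4) (6,-4) (6,-4) (1,4) (1,4) (1,4) (1,4).
Every one of Ann's information sets is on the play path for some reply by Bo when Ann follows D/p/C/Out.
Changing the action at any of them therefore changes at least one column, so only D/p/C/Out itself gives this row.

1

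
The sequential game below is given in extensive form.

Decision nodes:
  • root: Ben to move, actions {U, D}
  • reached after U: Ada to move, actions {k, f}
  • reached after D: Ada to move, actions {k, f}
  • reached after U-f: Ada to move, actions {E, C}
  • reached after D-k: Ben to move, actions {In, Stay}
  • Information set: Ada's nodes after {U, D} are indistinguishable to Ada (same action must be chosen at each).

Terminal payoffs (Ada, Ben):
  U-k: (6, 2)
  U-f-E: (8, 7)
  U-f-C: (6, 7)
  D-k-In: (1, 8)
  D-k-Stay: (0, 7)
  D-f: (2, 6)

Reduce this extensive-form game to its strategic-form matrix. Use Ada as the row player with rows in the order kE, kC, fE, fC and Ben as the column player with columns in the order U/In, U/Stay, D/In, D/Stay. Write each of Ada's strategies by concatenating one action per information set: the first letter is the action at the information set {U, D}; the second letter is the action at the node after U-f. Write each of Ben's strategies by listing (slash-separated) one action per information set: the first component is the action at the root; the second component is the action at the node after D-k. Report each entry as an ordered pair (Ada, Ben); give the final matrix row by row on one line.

kE: (6,2) (6,2) (1,8) (0,7) | kC: (6,2) (6,2) (1,8) (0,7) | fE: (8,7) (8,7) (2,6) (2,6) | fC: (6,7) (6,7) (2,6) (2,6)

Row kE: U/In→(6,2), U/Stay→(6,2), D/In→(1,8), D/Stay→(0,7)
Row kC: U/In→(6,2), U/Stay→(6,2), D/In→(1,8), D/Stay→(0,7)
Row fE: U/In→(8,7), U/Stay→(8,7), D/In→(2,6), D/Stay→(2,6)
Row fC: U/In→(6,7), U/Stay→(6,7), D/In→(2,6), D/Stay→(2,6)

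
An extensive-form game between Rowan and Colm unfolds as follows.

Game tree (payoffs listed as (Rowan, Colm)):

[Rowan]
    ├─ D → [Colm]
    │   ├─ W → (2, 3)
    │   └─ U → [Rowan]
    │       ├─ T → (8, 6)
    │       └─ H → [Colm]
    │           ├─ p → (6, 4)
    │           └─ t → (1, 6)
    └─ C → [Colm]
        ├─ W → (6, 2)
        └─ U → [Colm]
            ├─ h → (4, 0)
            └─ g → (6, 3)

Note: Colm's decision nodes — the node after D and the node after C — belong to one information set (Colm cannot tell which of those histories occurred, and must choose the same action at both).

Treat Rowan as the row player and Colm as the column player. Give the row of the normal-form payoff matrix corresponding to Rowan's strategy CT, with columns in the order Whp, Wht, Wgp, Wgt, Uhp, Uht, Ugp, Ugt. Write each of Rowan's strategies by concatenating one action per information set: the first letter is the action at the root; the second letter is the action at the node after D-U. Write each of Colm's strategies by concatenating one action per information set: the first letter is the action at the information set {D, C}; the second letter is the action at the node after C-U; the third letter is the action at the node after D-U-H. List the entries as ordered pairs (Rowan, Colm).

vs Whp: Rowan plays C → Colm plays W at [C] → (6, 2)
vs Wht: Rowan plays C → Colm plays W at [C] → (6, 2)
vs Wgp: Rowan plays C → Colm plays W at [C] → (6, 2)
vs Wgt: Rowan plays C → Colm plays W at [C] → (6, 2)
vs Uhp: Rowan plays C → Colm plays U at [C] → Colm plays h at [C-U] → (4, 0)
vs Uht: Rowan plays C → Colm plays U at [C] → Colm plays h at [C-U] → (4, 0)
vs Ugp: Rowan plays C → Colm plays U at [C] → Colm plays g at [C-U] → (6, 3)
vs Ugt: Rowan plays C → Colm plays U at [C] → Colm plays g at [C-U] → (6, 3)

(6,2) (6,2) (6,2) (6,2) (4,0) (4,0) (6,3) (6,3)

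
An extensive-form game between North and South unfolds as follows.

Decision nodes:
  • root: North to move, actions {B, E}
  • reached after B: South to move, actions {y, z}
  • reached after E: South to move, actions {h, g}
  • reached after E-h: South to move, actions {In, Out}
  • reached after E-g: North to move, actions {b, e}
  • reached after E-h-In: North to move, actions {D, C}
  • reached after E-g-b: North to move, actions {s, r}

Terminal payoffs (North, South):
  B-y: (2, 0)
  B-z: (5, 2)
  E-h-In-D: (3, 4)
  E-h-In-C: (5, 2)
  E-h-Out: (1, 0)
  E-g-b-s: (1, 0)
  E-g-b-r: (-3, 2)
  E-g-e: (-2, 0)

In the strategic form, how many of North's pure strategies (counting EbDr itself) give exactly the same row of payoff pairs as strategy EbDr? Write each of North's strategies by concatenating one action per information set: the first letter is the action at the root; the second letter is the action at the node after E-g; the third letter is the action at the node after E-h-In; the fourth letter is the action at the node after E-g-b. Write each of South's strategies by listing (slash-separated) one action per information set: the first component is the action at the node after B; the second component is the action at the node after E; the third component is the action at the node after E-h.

1

Row for EbDr (columns y/h/In, y/h/Out, y/g/In, y/g/Out, z/h/In, z/h/Out, z/g/In, z/g/Out): (3,4) (1,0) (-3,2) (-3,2) (3,4) (1,0) (-3,2) (-3,2).
Every one of North's information sets is on the play path for some reply by South when North follows EbDr.
Changing the action at any of them therefore changes at least one column, so only EbDr itself gives this row.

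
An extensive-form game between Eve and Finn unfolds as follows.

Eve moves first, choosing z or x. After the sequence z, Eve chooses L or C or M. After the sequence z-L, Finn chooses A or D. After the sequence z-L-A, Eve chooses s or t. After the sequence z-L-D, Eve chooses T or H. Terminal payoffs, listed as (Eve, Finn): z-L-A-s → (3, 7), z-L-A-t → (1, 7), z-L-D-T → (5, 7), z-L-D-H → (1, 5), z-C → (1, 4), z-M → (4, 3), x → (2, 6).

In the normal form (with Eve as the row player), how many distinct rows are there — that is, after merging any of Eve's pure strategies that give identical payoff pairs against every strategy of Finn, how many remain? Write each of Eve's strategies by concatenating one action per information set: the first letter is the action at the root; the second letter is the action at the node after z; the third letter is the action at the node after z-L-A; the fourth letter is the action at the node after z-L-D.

Eve has 24 pure strategies: zLsT, zLsH, zLtT, zLtH, zCsT, zCsH, zCtT, zCtH, zMsT, zMsH, zMtT, zMtH, xLsT, xLsH, xLtT, xLtH, xCsT, xCsH, xCtT, xCtH, xMsT, xMsH, xMtT, xMtH. Columns: A, D.
{zLsT} → row (3,7) (5,7)
{zLsH} → row (3,7) (1,5)
{zLtT} → row (1,7) (5,7)
{zLtH} → row (1,7) (1,5)
{zCsT, zCsH, zCtT, zCtH} → row (1,4) (1,4)
{zMsT, zMsH, zMtT, zMtH} → row (4,3) (4,3)
{xLsT, xLsH, xLtT, xLtH, xCsT, xCsH, xCtT, xCtH, xMsT, xMsH, xMtT, xMtH} → row (2,6) (2,6)
That's 7 distinct rows out of 24 strategies.

7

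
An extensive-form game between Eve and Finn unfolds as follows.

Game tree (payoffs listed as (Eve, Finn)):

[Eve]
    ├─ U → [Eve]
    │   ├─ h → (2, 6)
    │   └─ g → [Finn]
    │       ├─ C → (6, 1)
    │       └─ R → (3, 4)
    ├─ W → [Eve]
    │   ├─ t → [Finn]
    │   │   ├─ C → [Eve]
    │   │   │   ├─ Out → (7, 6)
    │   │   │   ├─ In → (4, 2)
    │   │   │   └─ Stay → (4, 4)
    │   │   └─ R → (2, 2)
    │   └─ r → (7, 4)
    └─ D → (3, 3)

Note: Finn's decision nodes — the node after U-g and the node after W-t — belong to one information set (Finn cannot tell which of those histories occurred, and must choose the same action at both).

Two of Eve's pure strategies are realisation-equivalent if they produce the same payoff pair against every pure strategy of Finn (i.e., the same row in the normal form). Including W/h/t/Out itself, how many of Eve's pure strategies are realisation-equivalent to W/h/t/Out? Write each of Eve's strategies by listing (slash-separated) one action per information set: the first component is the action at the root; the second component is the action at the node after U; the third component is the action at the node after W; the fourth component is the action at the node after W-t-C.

Row for W/h/t/Out (columns C, R): (7,6) (2,2).
Under W/h/t/Out, Eve's choice at the node after U can never be reached regardless of what Finn does, so varying those choices leaves every outcome unchanged.
Holding the reachable choices fixed and varying the unreachable one freely already gives 2 equivalent strategies.
No other strategy reproduces this row, so those 2 are the full class: W/h/t/Out, W/g/t/Out.

2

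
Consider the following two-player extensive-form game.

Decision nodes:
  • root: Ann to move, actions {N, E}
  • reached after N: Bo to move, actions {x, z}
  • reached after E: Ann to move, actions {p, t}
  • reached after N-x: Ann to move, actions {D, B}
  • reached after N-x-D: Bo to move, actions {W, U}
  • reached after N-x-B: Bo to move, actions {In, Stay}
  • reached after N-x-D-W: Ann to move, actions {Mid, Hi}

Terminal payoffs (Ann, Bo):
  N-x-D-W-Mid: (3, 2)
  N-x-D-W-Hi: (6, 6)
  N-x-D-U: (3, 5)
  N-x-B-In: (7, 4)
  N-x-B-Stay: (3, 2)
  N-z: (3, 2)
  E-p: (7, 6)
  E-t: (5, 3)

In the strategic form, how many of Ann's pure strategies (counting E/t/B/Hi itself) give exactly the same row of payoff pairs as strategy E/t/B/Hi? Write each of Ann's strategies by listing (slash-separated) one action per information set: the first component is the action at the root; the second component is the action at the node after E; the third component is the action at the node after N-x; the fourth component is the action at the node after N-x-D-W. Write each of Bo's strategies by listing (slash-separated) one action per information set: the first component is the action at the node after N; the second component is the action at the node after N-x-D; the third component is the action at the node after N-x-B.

Row for E/t/B/Hi (columns x/W/In, x/W/Stay, x/U/In, x/U/Stay, z/W/In, z/W/Stay, z/U/In, z/U/Stay): (5,3) (5,3) (5,3) (5,3) (5,3) (5,3) (5,3) (5,3).
Under E/t/B/Hi, Ann's choice at the node after N-x and at the node after N-x-D-W can never be reached regardless of what Bo does, so varying those choices leaves every outcome unchanged.
Holding the reachable choices fixed and varying the unreachable ones freely already gives 2 × 2 = 4 equivalent strategies.
No other strategy reproduces this row, so those 4 are the full class: E/t/D/Mid, E/t/D/Hi, E/t/B/Mid, E/t/B/Hi.

4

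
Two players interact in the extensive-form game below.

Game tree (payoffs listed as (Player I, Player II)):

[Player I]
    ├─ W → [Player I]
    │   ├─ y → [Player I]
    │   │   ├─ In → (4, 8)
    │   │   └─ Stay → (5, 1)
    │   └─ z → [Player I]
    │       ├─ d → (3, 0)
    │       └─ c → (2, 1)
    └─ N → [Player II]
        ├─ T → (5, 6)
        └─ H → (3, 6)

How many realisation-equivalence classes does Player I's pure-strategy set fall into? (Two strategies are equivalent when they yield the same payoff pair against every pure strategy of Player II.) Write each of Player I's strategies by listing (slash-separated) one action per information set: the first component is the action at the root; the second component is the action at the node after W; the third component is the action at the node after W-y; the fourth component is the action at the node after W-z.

Player I has 16 pure strategies: W/y/In/d, W/y/In/c, W/y/Stay/d, W/y/Stay/c, W/z/In/d, W/z/In/c, W/z/Stay/d, W/z/Stay/c, N/y/In/d, N/y/In/c, N/y/Stay/d, N/y/Stay/c, N/z/In/d, N/z/In/c, N/z/Stay/d, N/z/Stay/c. Columns: T, H.
{W/y/In/d, W/y/In/c} → row (4,8) (4,8)
{W/y/Stay/d, W/y/Stay/c} → row (5,1) (5,1)
{W/z/In/d, W/z/Stay/d} → row (3,0) (3,0)
{W/z/In/c, W/z/Stay/c} → row (2,1) (2,1)
{N/y/In/d, N/y/In/c, N/y/Stay/d, N/y/Stay/c, N/z/In/d, N/z/In/c, N/z/Stay/d, N/z/Stay/c} → row (5,6) (3,6)
That's 5 distinct rows out of 16 strategies.

5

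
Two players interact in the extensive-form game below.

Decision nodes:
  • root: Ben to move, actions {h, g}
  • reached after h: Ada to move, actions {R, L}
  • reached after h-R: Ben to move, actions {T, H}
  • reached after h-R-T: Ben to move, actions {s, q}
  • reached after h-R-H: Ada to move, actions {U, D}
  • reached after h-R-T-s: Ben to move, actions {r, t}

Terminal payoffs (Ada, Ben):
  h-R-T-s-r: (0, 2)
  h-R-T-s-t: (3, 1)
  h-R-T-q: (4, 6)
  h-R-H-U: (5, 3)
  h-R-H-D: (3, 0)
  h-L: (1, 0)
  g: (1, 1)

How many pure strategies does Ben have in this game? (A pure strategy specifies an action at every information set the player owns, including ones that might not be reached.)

16

Ben owns the root with actions {h, g} — two choices.
Ben owns the node after h-R with actions {T, H} — two choices.
Ben owns the node after h-R-T with actions {s, q} — two choices.
Ben owns the node after h-R-T-s with actions {r, t} — two choices.
A pure strategy fixes one action at each information set independently, so the count is the product 2 × 2 × 2 × 2 = 16.
(For reference, Ada has 4 pure strategies, giving a 16×4 normal-form matrix.)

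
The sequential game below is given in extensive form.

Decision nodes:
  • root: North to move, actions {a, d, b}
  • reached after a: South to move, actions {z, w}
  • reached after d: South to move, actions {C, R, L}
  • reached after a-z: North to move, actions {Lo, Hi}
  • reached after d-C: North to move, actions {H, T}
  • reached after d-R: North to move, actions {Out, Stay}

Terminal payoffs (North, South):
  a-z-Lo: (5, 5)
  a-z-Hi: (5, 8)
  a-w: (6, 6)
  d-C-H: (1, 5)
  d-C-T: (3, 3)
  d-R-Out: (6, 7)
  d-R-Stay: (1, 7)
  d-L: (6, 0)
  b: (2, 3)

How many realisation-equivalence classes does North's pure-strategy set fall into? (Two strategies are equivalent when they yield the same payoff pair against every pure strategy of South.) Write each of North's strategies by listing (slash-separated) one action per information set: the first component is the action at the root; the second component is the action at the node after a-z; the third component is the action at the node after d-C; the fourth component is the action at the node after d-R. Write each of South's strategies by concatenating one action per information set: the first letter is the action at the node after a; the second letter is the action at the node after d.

7

North has 24 pure strategies: a/Lo/H/Out, a/Lo/H/Stay, a/Lo/T/Out, a/Lo/T/Stay, a/Hi/H/Out, a/Hi/H/Stay, a/Hi/T/Out, a/Hi/T/Stay, d/Lo/H/Out, d/Lo/H/Stay, d/Lo/T/Out, d/Lo/T/Stay, d/Hi/H/Out, d/Hi/H/Stay, d/Hi/T/Out, d/Hi/T/Stay, b/Lo/H/Out, b/Lo/H/Stay, b/Lo/T/Out, b/Lo/T/Stay, b/Hi/H/Out, b/Hi/H/Stay, b/Hi/T/Out, b/Hi/T/Stay. Columns: zC, zR, zL, wC, wR, wL.
{a/Lo/H/Out, a/Lo/H/Stay, a/Lo/T/Out, a/Lo/T/Stay} → row (5,5) (5,5) (5,5) (6,6) (6,6) (6,6)
{a/Hi/H/Out, a/Hi/H/Stay, a/Hi/T/Out, a/Hi/T/Stay} → row (5,8) (5,8) (5,8) (6,6) (6,6) (6,6)
{d/Lo/H/Out, d/Hi/H/Out} → row (1,5) (6,7) (6,0) (1,5) (6,7) (6,0)
{d/Lo/H/Stay, d/Hi/H/Stay} → row (1,5) (1,7) (6,0) (1,5) (1,7) (6,0)
{d/Lo/T/Out, d/Hi/T/Out} → row (3,3) (6,7) (6,0) (3,3) (6,7) (6,0)
{d/Lo/T/Stay, d/Hi/T/Stay} → row (3,3) (1,7) (6,0) (3,3) (1,7) (6,0)
{b/Lo/H/Out, b/Lo/H/Stay, b/Lo/T/Out, b/Lo/T/Stay, b/Hi/H/Out, b/Hi/H/Stay, b/Hi/T/Out, b/Hi/T/Stay} → row (2,3) (2,3) (2,3) (2,3) (2,3) (2,3)
That's 7 distinct rows out of 24 strategies.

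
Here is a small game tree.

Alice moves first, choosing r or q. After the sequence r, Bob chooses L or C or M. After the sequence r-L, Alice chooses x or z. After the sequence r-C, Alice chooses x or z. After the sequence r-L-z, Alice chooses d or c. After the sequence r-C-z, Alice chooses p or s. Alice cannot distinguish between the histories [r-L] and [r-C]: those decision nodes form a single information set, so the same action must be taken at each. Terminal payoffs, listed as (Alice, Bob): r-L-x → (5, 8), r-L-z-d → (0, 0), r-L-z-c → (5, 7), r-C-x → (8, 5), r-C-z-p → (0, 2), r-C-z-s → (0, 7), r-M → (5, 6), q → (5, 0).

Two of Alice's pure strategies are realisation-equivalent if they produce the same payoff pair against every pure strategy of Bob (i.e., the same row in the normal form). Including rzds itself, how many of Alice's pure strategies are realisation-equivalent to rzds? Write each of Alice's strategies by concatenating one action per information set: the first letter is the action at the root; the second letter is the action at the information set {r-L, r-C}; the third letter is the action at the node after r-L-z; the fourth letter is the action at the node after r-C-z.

1

Row for rzds (columns L, C, M): (0,0) (0,7) (5,6).
Every one of Alice's information sets is on the play path for some reply by Bob when Alice follows rzds.
Changing the action at any of them therefore changes at least one column, so only rzds itself gives this row.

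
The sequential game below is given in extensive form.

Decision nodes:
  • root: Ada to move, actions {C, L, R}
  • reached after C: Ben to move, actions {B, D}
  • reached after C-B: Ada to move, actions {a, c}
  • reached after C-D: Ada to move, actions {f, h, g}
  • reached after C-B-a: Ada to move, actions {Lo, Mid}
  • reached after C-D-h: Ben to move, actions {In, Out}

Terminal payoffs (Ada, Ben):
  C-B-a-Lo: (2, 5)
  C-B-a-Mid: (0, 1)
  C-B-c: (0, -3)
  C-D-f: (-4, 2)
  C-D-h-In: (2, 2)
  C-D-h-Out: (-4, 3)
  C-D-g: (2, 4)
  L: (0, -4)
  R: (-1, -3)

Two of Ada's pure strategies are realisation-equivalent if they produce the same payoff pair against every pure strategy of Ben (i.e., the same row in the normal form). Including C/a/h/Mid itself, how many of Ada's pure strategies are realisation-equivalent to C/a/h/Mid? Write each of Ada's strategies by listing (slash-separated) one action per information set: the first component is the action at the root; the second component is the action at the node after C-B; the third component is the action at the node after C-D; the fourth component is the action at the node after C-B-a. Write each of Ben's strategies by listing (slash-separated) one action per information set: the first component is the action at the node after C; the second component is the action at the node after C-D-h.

1

Row for C/a/h/Mid (columns B/In, B/Out, D/In, D/Out): (0,1) (0,1) (2,2) (-4,3).
Every one of Ada's information sets is on the play path for some reply by Ben when Ada follows C/a/h/Mid.
Changing the action at any of them therefore changes at least one column, so only C/a/h/Mid itself gives this row.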